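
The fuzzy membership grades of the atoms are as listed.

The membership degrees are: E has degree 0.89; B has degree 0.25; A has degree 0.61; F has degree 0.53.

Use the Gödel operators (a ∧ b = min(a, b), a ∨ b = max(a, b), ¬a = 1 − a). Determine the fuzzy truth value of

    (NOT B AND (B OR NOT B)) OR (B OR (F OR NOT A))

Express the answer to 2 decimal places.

0.75

NOT B = 1 − 0.25 = 0.75
NOT B = 1 − 0.25 = 0.75
B OR NOT B = max(a, b) on (0.25, 0.75) = 0.75
NOT B AND (B OR NOT B) = min(a, b) on (0.75, 0.75) = 0.75
NOT A = 1 − 0.61 = 0.39
F OR NOT A = max(a, b) on (0.53, 0.39) = 0.53
B OR (F OR NOT A) = max(a, b) on (0.25, 0.53) = 0.53
(NOT B AND (B OR NOT B)) OR (B OR (F OR NOT A)) = max(a, b) on (0.75, 0.53) = 0.75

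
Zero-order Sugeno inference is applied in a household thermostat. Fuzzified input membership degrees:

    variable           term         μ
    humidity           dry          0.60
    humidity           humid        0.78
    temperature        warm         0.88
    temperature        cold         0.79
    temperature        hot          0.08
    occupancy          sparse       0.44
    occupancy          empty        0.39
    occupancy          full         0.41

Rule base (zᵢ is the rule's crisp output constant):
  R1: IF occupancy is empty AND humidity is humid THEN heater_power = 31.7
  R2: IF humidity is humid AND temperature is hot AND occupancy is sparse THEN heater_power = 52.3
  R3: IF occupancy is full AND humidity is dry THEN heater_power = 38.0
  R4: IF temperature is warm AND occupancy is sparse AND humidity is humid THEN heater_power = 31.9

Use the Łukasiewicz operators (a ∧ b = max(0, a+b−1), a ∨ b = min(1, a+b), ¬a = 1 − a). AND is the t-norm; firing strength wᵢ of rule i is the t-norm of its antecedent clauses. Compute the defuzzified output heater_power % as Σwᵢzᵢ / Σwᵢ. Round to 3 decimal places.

R1 (z=31.7): empty=0.39, humid=0.78; AND[max(0, a+b−1)] → w = 0.17
R2 (z=52.3): humid=0.78, hot=0.08, sparse=0.44; AND[max(0, a+b−1)] → w = 0.00
R3 (z=38.0): full=0.41, dry=0.60; AND[max(0, a+b−1)] → w = 0.01
R4 (z=31.9): warm=0.88, sparse=0.44, humid=0.78; AND[max(0, a+b−1)] → w = 0.10
Weighted average = (0.17·31.7 + 0.00·52.3 + 0.01·38.0 + 0.10·31.9) / (0.17 + 0.00 + 0.01 + 0.10)
  = 8.9590 / 0.2800 = 31.996

31.996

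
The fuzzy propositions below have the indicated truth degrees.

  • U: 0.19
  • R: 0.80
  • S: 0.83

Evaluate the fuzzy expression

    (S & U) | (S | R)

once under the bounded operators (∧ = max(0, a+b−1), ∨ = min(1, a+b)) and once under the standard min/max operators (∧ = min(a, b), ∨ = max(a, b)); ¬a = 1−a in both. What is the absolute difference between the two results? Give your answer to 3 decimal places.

Under bounded:
  S & U = max(0, a+b−1) on (0.83, 0.19) = 0.02
  S | R = min(1, a+b) on (0.83, 0.80) = 1.00
  (S & U) | (S | R) = min(1, a+b) on (0.02, 1.00) = 1.00
  → value = 1.0000
Under standard min/max:
  S & U = min(a, b) on (0.83, 0.19) = 0.19
  S | R = max(a, b) on (0.83, 0.80) = 0.83
  (S & U) | (S | R) = max(a, b) on (0.19, 0.83) = 0.83
  → value = 0.8300
|1.0000 − 0.8300| = 0.170

0.170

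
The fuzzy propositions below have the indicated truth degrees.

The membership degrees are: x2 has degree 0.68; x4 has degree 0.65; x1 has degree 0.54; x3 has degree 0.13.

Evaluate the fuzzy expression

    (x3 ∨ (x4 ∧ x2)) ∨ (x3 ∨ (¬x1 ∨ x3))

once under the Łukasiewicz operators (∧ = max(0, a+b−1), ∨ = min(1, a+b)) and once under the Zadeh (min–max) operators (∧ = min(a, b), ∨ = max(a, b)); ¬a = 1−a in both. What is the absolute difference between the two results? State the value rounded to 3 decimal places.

0.350

Under Łukasiewicz:
  x4 ∧ x2 = max(0, a+b−1) on (0.65, 0.68) = 0.33
  x3 ∨ (x4 ∧ x2) = min(1, a+b) on (0.13, 0.33) = 0.46
  ¬x1 = 1 − 0.54 = 0.46
  ¬x1 ∨ x3 = min(1, a+b) on (0.46, 0.13) = 0.59
  x3 ∨ (¬x1 ∨ x3) = min(1, a+b) on (0.13, 0.59) = 0.72
  (x3 ∨ (x4 ∧ x2)) ∨ (x3 ∨ (¬x1 ∨ x3)) = min(1, a+b) on (0.46, 0.72) = 1.00
  → value = 1.0000
Under Zadeh (min–max):
  x4 ∧ x2 = min(a, b) on (0.65, 0.68) = 0.65
  x3 ∨ (x4 ∧ x2) = max(a, b) on (0.13, 0.65) = 0.65
  ¬x1 = 1 − 0.54 = 0.46
  ¬x1 ∨ x3 = max(a, b) on (0.46, 0.13) = 0.46
  x3 ∨ (¬x1 ∨ x3) = max(a, b) on (0.13, 0.46) = 0.46
  (x3 ∨ (x4 ∧ x2)) ∨ (x3 ∨ (¬x1 ∨ x3)) = max(a, b) on (0.65, 0.46) = 0.65
  → value = 0.6500
|1.0000 − 0.6500| = 0.350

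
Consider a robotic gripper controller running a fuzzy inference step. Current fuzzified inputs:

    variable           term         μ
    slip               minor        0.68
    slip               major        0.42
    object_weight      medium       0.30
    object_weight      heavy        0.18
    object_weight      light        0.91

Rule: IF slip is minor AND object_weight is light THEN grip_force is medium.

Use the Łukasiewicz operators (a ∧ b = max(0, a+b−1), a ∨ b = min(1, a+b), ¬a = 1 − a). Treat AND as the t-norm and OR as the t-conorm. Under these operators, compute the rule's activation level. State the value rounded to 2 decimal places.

0.59

firing strength: minor=0.68, light=0.91; AND[max(0, a+b−1)] → w = 0.59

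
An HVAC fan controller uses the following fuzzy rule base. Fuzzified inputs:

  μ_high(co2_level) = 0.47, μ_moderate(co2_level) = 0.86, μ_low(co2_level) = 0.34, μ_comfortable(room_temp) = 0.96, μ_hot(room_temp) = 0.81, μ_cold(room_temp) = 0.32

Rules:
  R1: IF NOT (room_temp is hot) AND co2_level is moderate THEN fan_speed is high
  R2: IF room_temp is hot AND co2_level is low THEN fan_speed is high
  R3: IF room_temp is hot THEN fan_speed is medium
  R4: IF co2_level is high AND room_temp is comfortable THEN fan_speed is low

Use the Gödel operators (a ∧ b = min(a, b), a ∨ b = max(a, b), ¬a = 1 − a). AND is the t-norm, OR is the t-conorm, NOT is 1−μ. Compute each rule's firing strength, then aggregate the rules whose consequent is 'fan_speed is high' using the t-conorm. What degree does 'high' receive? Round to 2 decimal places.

R1: ¬hot=1−0.81=0.19, moderate=0.86; AND[min(a, b)] → w = 0.19
R2: hot=0.81, low=0.34; AND[min(a, b)] → w = 0.34
R3: hot=0.81 → w = 0.81
R4: high=0.47, comfortable=0.96; AND[min(a, b)] → w = 0.47
Rules with consequent 'high': {R1, R2} → strengths 0.19, 0.34
Aggregate via t-conorm [max(a, b)]: 0.34

0.34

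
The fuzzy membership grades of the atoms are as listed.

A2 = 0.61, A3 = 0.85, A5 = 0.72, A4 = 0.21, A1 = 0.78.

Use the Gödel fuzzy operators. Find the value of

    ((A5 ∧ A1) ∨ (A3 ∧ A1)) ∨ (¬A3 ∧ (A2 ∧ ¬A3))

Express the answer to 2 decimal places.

A5 ∧ A1 = min(a, b) on (0.72, 0.78) = 0.72
A3 ∧ A1 = min(a, b) on (0.85, 0.78) = 0.78
(A5 ∧ A1) ∨ (A3 ∧ A1) = max(a, b) on (0.72, 0.78) = 0.78
¬A3 = 1 − 0.85 = 0.15
¬A3 = 1 − 0.85 = 0.15
A2 ∧ ¬A3 = min(a, b) on (0.61, 0.15) = 0.15
¬A3 ∧ (A2 ∧ ¬A3) = min(a, b) on (0.15, 0.15) = 0.15
((A5 ∧ A1) ∨ (A3 ∧ A1)) ∨ (¬A3 ∧ (A2 ∧ ¬A3)) = max(a, b) on (0.78, 0.15) = 0.78

0.78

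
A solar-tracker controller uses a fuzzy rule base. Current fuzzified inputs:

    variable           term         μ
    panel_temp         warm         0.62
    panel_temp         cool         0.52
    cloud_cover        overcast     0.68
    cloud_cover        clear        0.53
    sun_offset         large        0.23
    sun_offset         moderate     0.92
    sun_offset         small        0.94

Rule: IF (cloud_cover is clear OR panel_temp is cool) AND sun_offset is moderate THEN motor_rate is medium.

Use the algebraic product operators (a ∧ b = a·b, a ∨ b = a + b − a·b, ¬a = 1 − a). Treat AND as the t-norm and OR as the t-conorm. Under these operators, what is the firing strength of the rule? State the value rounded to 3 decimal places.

firing strength: (clear=0.53 OR cool=0.52) = 0.7744; AND[a·b] with moderate=0.92 → w = 0.7124

0.712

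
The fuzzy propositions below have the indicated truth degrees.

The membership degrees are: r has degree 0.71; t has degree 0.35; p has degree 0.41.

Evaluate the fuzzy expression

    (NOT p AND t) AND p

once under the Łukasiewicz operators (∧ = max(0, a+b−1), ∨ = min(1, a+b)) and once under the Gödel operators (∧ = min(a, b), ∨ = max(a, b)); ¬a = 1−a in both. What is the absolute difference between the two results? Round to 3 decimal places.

Under Łukasiewicz:
  NOT p = 1 − 0.41 = 0.59
  NOT p AND t = max(0, a+b−1) on (0.59, 0.35) = 0.00
  (NOT p AND t) AND p = max(0, a+b−1) on (0.00, 0.41) = 0.00
  → value = 0.0000
Under Gödel:
  NOT p = 1 − 0.41 = 0.59
  NOT p AND t = min(a, b) on (0.59, 0.35) = 0.35
  (NOT p AND t) AND p = min(a, b) on (0.35, 0.41) = 0.35
  → value = 0.3500
|0.0000 − 0.3500| = 0.350

0.350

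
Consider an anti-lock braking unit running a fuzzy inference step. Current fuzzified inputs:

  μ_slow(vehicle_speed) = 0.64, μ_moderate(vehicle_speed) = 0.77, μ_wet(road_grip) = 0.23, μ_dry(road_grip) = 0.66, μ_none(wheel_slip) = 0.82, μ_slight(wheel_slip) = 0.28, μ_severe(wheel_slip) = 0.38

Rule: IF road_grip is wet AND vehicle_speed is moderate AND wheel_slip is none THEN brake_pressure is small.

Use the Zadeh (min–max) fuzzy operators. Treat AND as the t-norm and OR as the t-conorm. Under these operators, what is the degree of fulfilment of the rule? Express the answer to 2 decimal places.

0.23

firing strength: wet=0.23, moderate=0.77, none=0.82; AND[min(a, b)] → w = 0.23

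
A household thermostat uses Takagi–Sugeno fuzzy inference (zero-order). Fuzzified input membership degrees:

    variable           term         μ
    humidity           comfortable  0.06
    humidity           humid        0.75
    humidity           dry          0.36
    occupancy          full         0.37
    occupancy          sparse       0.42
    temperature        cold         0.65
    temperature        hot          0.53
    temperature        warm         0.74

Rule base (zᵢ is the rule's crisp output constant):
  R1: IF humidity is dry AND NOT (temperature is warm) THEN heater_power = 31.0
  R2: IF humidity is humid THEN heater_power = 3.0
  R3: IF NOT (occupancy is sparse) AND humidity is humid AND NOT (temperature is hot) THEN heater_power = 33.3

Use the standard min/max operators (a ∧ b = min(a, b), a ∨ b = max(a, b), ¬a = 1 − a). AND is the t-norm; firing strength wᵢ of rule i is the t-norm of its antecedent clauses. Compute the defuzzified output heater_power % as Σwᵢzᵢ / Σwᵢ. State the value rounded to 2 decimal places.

R1 (z=31.0): dry=0.36, ¬warm=1−0.74=0.26; AND[min(a, b)] → w = 0.26
R2 (z=3.0): humid=0.75 → w = 0.75
R3 (z=33.3): ¬sparse=1−0.42=0.58, humid=0.75, ¬hot=1−0.53=0.47; AND[min(a, b)] → w = 0.47
Weighted average = (0.26·31.0 + 0.75·3.0 + 0.47·33.3) / (0.26 + 0.75 + 0.47)
  = 25.9610 / 1.4800 = 17.54

17.54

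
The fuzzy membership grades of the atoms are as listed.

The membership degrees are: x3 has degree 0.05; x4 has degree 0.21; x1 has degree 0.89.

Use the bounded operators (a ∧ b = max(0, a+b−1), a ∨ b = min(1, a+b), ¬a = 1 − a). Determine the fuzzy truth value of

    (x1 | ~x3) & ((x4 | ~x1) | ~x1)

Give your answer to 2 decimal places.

0.43

~x3 = 1 − 0.05 = 0.95
x1 | ~x3 = min(1, a+b) on (0.89, 0.95) = 1.00
~x1 = 1 − 0.89 = 0.11
x4 | ~x1 = min(1, a+b) on (0.21, 0.11) = 0.32
~x1 = 1 − 0.89 = 0.11
(x4 | ~x1) | ~x1 = min(1, a+b) on (0.32, 0.11) = 0.43
(x1 | ~x3) & ((x4 | ~x1) | ~x1) = max(0, a+b−1) on (1.00, 0.43) = 0.43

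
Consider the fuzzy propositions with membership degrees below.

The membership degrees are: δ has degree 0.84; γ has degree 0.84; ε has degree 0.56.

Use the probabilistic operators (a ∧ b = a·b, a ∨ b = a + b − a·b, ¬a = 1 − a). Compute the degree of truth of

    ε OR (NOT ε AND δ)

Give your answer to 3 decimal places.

0.723

NOT ε = 1 − 0.5600 = 0.4400
NOT ε AND δ = a·b on (0.4400, 0.8400) = 0.3696
ε OR (NOT ε AND δ) = a + b − a·b on (0.5600, 0.3696) = 0.7226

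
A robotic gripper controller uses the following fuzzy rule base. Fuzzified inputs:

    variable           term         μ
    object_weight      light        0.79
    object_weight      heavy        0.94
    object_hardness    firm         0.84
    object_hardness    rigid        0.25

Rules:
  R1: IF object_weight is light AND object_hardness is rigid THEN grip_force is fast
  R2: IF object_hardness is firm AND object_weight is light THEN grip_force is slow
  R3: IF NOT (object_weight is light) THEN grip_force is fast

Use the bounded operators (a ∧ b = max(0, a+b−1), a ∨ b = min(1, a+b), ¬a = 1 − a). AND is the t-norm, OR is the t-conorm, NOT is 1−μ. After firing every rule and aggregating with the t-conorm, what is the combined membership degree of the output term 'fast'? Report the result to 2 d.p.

0.25

R1: light=0.79, rigid=0.25; AND[max(0, a+b−1)] → w = 0.04
R2: firm=0.84, light=0.79; AND[max(0, a+b−1)] → w = 0.63
R3: ¬light=1−0.79=0.21 → w = 0.21
Rules with consequent 'fast': {R1, R3} → strengths 0.04, 0.21
Aggregate via t-conorm [min(1, a+b)]: 0.25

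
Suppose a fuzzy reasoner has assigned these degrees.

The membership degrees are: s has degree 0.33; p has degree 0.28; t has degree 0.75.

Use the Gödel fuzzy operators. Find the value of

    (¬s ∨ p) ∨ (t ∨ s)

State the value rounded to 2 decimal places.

¬s = 1 − 0.33 = 0.67
¬s ∨ p = max(a, b) on (0.67, 0.28) = 0.67
t ∨ s = max(a, b) on (0.75, 0.33) = 0.75
(¬s ∨ p) ∨ (t ∨ s) = max(a, b) on (0.67, 0.75) = 0.75

0.75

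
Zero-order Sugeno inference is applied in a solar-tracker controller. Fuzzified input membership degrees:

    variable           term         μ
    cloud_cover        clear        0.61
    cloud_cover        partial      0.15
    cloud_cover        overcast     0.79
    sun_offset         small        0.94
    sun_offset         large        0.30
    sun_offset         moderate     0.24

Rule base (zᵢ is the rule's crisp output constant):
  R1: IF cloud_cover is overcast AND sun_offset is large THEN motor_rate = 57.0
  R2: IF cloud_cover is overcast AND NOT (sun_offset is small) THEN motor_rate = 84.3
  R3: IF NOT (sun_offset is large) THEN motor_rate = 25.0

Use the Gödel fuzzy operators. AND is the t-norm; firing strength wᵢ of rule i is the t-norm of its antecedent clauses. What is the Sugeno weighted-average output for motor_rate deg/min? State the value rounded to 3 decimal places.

37.413

R1 (z=57.0): overcast=0.79, large=0.30; AND[min(a, b)] → w = 0.30
R2 (z=84.3): overcast=0.79, ¬small=1−0.94=0.06; AND[min(a, b)] → w = 0.06
R3 (z=25.0): ¬large=1−0.30=0.70 → w = 0.70
Weighted average = (0.30·57.0 + 0.06·84.3 + 0.70·25.0) / (0.30 + 0.06 + 0.70)
  = 39.6580 / 1.0600 = 37.413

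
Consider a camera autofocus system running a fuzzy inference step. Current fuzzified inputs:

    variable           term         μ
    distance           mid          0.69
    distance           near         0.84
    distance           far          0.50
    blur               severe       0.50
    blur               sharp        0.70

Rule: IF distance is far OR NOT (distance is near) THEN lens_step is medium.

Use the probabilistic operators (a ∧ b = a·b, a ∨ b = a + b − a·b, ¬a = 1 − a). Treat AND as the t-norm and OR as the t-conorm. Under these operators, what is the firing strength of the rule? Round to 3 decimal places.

firing strength: far=0.50, ¬near=1−0.84=0.16; OR[a + b − a·b] → w = 0.5800

0.580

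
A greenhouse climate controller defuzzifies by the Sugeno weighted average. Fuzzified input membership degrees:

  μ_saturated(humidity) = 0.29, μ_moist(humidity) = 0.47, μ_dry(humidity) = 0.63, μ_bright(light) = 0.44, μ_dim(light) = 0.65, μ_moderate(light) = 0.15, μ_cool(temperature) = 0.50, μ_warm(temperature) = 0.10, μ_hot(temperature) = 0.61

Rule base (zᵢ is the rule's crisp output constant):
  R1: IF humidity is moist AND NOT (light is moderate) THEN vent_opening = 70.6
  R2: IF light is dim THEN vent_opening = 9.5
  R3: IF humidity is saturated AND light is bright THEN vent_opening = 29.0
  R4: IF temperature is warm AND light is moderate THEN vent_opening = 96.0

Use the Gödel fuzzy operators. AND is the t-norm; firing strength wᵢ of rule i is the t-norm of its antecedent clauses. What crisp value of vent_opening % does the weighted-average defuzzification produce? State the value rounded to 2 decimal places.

37.99

R1 (z=70.6): moist=0.47, ¬moderate=1−0.15=0.85; AND[min(a, b)] → w = 0.47
R2 (z=9.5): dim=0.65 → w = 0.65
R3 (z=29.0): saturated=0.29, bright=0.44; AND[min(a, b)] → w = 0.29
R4 (z=96.0): warm=0.10, moderate=0.15; AND[min(a, b)] → w = 0.10
Weighted average = (0.47·70.6 + 0.65·9.5 + 0.29·29.0 + 0.10·96.0) / (0.47 + 0.65 + 0.29 + 0.10)
  = 57.3670 / 1.5100 = 37.99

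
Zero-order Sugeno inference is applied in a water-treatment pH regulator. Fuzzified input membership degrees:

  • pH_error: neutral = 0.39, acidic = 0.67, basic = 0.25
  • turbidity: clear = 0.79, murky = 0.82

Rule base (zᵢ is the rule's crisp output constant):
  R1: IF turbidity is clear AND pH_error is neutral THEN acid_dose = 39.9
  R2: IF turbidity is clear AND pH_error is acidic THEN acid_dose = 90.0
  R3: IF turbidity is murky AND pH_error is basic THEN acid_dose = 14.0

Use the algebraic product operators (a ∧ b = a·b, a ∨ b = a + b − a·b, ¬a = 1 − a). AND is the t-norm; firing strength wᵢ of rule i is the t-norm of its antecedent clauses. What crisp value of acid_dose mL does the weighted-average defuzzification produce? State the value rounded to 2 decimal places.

R1 (z=39.9): clear=0.79, neutral=0.39; AND[a·b] → w = 0.3081
R2 (z=90.0): clear=0.79, acidic=0.67; AND[a·b] → w = 0.5293
R3 (z=14.0): murky=0.82, basic=0.25; AND[a·b] → w = 0.2050
Weighted average = (0.3081·39.9 + 0.5293·90.0 + 0.2050·14.0) / (0.3081 + 0.5293 + 0.2050)
  = 62.8002 / 1.0424 = 60.25

60.25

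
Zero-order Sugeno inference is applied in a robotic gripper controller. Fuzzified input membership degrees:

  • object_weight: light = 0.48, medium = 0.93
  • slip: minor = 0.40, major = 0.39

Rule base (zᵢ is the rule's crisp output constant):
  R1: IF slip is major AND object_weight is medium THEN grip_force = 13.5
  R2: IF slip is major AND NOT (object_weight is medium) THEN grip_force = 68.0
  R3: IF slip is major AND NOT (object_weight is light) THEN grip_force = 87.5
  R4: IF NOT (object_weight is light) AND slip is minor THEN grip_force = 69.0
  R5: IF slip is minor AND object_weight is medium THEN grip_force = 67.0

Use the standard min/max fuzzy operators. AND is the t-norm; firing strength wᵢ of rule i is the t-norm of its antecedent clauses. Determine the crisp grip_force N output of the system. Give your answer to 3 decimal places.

R1 (z=13.5): major=0.39, medium=0.93; AND[min(a, b)] → w = 0.39
R2 (z=68.0): major=0.39, ¬medium=1−0.93=0.07; AND[min(a, b)] → w = 0.07
R3 (z=87.5): major=0.39, ¬light=1−0.48=0.52; AND[min(a, b)] → w = 0.39
R4 (z=69.0): ¬light=1−0.48=0.52, minor=0.40; AND[min(a, b)] → w = 0.40
R5 (z=67.0): minor=0.40, medium=0.93; AND[min(a, b)] → w = 0.40
Weighted average = (0.39·13.5 + 0.07·68.0 + 0.39·87.5 + 0.40·69.0 + 0.40·67.0) / (0.39 + 0.07 + 0.39 + 0.40 + 0.40)
  = 98.5500 / 1.6500 = 59.727

59.727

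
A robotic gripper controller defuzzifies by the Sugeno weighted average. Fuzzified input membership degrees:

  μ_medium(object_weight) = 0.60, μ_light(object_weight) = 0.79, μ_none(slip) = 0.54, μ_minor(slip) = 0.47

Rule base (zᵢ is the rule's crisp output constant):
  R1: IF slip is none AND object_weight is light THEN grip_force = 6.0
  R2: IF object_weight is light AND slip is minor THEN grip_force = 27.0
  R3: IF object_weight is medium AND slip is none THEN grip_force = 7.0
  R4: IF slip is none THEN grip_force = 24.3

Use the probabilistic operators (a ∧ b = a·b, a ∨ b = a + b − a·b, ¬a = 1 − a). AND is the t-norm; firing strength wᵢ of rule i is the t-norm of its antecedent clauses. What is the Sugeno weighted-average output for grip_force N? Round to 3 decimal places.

R1 (z=6.0): none=0.54, light=0.79; AND[a·b] → w = 0.4266
R2 (z=27.0): light=0.79, minor=0.47; AND[a·b] → w = 0.3713
R3 (z=7.0): medium=0.60, none=0.54; AND[a·b] → w = 0.3240
R4 (z=24.3): none=0.54 → w = 0.5400
Weighted average = (0.4266·6.0 + 0.3713·27.0 + 0.3240·7.0 + 0.5400·24.3) / (0.4266 + 0.3713 + 0.3240 + 0.5400)
  = 27.9747 / 1.6619 = 16.833

16.833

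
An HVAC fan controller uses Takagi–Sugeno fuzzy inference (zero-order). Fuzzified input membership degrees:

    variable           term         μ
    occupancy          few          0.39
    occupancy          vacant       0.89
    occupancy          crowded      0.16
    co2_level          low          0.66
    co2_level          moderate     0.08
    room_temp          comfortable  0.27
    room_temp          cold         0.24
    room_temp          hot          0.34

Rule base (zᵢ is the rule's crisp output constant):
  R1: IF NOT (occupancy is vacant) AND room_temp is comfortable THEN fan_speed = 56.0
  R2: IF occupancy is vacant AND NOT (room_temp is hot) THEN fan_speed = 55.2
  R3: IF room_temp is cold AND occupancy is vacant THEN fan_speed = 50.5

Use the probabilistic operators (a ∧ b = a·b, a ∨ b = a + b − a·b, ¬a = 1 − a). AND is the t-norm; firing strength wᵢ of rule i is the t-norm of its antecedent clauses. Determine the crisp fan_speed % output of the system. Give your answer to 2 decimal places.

R1 (z=56.0): ¬vacant=1−0.89=0.11, comfortable=0.27; AND[a·b] → w = 0.0297
R2 (z=55.2): vacant=0.89, ¬hot=1−0.34=0.66; AND[a·b] → w = 0.5874
R3 (z=50.5): cold=0.24, vacant=0.89; AND[a·b] → w = 0.2136
Weighted average = (0.0297·56.0 + 0.5874·55.2 + 0.2136·50.5) / (0.0297 + 0.5874 + 0.2136)
  = 44.8745 / 0.8307 = 54.02

54.02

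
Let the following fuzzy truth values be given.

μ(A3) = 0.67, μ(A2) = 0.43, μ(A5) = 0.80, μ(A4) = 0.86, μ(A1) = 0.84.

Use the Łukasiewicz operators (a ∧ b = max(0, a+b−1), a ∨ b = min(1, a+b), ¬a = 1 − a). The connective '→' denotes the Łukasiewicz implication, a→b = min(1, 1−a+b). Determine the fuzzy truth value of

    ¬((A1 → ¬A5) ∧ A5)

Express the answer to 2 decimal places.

¬A5 = 1 − 0.80 = 0.20
A1 → ¬A5  [Łukasiewicz: min(1, 1−a+b)] with a=0.84, b=0.20 → 0.36
(A1 → ¬A5) ∧ A5 = max(0, a+b−1) on (0.36, 0.80) = 0.16
¬((A1 → ¬A5) ∧ A5) = 1 − 0.16 = 0.84

0.84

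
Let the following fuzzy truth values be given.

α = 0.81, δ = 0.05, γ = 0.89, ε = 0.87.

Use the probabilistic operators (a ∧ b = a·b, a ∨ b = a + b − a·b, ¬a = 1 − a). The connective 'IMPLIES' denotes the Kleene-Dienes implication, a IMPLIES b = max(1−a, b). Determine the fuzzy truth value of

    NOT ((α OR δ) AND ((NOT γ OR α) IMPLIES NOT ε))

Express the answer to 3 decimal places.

α OR δ = a + b − a·b on (0.8100, 0.0500) = 0.8195
NOT γ = 1 − 0.8900 = 0.1100
NOT γ OR α = a + b − a·b on (0.1100, 0.8100) = 0.8309
NOT ε = 1 − 0.8700 = 0.1300
(NOT γ OR α) IMPLIES NOT ε  [Kleene-Dienes: max(1−a, b)] with a=0.8309, b=0.1300 → 0.1691
(α OR δ) AND ((NOT γ OR α) IMPLIES NOT ε) = a·b on (0.8195, 0.1691) = 0.1386
NOT ((α OR δ) AND ((NOT γ OR α) IMPLIES NOT ε)) = 1 − 0.1386 = 0.8614

0.861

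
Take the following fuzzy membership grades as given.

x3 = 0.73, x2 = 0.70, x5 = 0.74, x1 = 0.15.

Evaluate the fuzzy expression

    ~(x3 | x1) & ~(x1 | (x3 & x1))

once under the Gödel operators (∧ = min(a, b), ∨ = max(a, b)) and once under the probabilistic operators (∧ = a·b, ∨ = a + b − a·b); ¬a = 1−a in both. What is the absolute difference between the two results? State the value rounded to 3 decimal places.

0.096

Under Gödel:
  x3 | x1 = max(a, b) on (0.73, 0.15) = 0.73
  ~(x3 | x1) = 1 − 0.73 = 0.27
  x3 & x1 = min(a, b) on (0.73, 0.15) = 0.15
  x1 | (x3 & x1) = max(a, b) on (0.15, 0.15) = 0.15
  ~(x1 | (x3 & x1)) = 1 − 0.15 = 0.85
  ~(x3 | x1) & ~(x1 | (x3 & x1)) = min(a, b) on (0.27, 0.85) = 0.27
  → value = 0.2700
Under probabilistic:
  x3 | x1 = a + b − a·b on (0.7300, 0.1500) = 0.7705
  ~(x3 | x1) = 1 − 0.7705 = 0.2295
  x3 & x1 = a·b on (0.7300, 0.1500) = 0.1095
  x1 | (x3 & x1) = a + b − a·b on (0.1500, 0.1095) = 0.2431
  ~(x1 | (x3 & x1)) = 1 − 0.2431 = 0.7569
  ~(x3 | x1) & ~(x1 | (x3 & x1)) = a·b on (0.2295, 0.7569) = 0.1737
  → value = 0.1737
|0.2700 − 0.1737| = 0.096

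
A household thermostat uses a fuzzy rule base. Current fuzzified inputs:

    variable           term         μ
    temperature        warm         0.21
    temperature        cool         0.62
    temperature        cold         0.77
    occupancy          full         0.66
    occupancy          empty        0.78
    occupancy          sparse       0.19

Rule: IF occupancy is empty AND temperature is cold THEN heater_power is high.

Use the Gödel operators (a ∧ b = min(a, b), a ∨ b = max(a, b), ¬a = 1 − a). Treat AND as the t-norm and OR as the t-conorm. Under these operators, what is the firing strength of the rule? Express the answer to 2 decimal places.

0.77

firing strength: empty=0.78, cold=0.77; AND[min(a, b)] → w = 0.77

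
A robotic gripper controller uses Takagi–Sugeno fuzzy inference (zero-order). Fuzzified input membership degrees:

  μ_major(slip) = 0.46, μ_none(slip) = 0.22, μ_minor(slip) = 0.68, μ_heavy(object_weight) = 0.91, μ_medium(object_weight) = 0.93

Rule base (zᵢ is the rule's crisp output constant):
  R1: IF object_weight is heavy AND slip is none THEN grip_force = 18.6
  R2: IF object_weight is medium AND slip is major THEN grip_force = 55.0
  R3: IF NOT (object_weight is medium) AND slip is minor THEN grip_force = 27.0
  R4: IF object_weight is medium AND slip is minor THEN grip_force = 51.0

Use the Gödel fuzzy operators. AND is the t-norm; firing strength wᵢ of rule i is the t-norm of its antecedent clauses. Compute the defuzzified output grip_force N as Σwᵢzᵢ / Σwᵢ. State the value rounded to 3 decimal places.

R1 (z=18.6): heavy=0.91, none=0.22; AND[min(a, b)] → w = 0.22
R2 (z=55.0): medium=0.93, major=0.46; AND[min(a, b)] → w = 0.46
R3 (z=27.0): ¬medium=1−0.93=0.07, minor=0.68; AND[min(a, b)] → w = 0.07
R4 (z=51.0): medium=0.93, minor=0.68; AND[min(a, b)] → w = 0.68
Weighted average = (0.22·18.6 + 0.46·55.0 + 0.07·27.0 + 0.68·51.0) / (0.22 + 0.46 + 0.07 + 0.68)
  = 65.9620 / 1.4300 = 46.127

46.127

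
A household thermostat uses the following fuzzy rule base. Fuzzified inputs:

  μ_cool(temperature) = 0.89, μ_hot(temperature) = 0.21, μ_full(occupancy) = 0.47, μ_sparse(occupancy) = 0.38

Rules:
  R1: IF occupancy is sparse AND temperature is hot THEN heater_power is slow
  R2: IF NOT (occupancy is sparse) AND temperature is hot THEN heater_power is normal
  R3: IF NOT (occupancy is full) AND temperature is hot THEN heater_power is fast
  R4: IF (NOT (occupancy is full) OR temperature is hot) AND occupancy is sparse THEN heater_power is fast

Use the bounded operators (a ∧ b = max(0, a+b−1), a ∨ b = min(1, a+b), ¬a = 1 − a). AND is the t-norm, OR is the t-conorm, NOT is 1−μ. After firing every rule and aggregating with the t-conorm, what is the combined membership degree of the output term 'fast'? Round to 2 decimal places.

R1: sparse=0.38, hot=0.21; AND[max(0, a+b−1)] → w = 0.00
R2: ¬sparse=1−0.38=0.62, hot=0.21; AND[max(0, a+b−1)] → w = 0.00
R3: ¬full=1−0.47=0.53, hot=0.21; AND[max(0, a+b−1)] → w = 0.00
R4: (¬full=1−0.47=0.53 OR hot=0.21) = 0.74; AND[max(0, a+b−1)] with sparse=0.38 → w = 0.12
Rules with consequent 'fast': {R3, R4} → strengths 0.00, 0.12
Aggregate via t-conorm [min(1, a+b)]: 0.12

0.12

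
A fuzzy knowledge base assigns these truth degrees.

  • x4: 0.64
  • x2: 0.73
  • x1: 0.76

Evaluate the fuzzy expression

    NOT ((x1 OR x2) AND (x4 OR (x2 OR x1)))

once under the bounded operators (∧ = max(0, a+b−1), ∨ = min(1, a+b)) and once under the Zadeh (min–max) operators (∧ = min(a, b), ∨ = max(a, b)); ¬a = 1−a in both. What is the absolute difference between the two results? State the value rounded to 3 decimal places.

Under bounded:
  x1 OR x2 = min(1, a+b) on (0.76, 0.73) = 1.00
  x2 OR x1 = min(1, a+b) on (0.73, 0.76) = 1.00
  x4 OR (x2 OR x1) = min(1, a+b) on (0.64, 1.00) = 1.00
  (x1 OR x2) AND (x4 OR (x2 OR x1)) = max(0, a+b−1) on (1.00, 1.00) = 1.00
  NOT ((x1 OR x2) AND (x4 OR (x2 OR x1))) = 1 − 1.00 = 0.00
  → value = 0.0000
Under Zadeh (min–max):
  x1 OR x2 = max(a, b) on (0.76, 0.73) = 0.76
  x2 OR x1 = max(a, b) on (0.73, 0.76) = 0.76
  x4 OR (x2 OR x1) = max(a, b) on (0.64, 0.76) = 0.76
  (x1 OR x2) AND (x4 OR (x2 OR x1)) = min(a, b) on (0.76, 0.76) = 0.76
  NOT ((x1 OR x2) AND (x4 OR (x2 OR x1))) = 1 − 0.76 = 0.24
  → value = 0.2400
|0.0000 − 0.2400| = 0.240

0.240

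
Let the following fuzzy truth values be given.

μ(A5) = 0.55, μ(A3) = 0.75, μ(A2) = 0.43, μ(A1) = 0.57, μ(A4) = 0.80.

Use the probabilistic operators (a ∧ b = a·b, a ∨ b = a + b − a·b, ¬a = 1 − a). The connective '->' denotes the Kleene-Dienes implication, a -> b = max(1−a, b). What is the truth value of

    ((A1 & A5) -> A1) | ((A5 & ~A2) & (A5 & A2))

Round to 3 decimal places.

A1 & A5 = a·b on (0.5700, 0.5500) = 0.3135
(A1 & A5) -> A1  [Kleene-Dienes: max(1−a, b)] with a=0.3135, b=0.5700 → 0.6865
~A2 = 1 − 0.4300 = 0.5700
A5 & ~A2 = a·b on (0.5500, 0.5700) = 0.3135
A5 & A2 = a·b on (0.5500, 0.4300) = 0.2365
(A5 & ~A2) & (A5 & A2) = a·b on (0.3135, 0.2365) = 0.0741
((A1 & A5) -> A1) | ((A5 & ~A2) & (A5 & A2)) = a + b − a·b on (0.6865, 0.0741) = 0.7097

0.710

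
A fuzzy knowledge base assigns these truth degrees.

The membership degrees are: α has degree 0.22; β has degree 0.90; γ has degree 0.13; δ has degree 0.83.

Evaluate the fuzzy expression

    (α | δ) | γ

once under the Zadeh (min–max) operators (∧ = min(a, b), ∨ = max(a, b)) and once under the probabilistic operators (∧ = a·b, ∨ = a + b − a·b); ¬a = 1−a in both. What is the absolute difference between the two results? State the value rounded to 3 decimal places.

Under Zadeh (min–max):
  α | δ = max(a, b) on (0.22, 0.83) = 0.83
  (α | δ) | γ = max(a, b) on (0.83, 0.13) = 0.83
  → value = 0.8300
Under probabilistic:
  α | δ = a + b − a·b on (0.2200, 0.8300) = 0.8674
  (α | δ) | γ = a + b − a·b on (0.8674, 0.1300) = 0.8846
  → value = 0.8846
|0.8300 − 0.8846| = 0.055

0.055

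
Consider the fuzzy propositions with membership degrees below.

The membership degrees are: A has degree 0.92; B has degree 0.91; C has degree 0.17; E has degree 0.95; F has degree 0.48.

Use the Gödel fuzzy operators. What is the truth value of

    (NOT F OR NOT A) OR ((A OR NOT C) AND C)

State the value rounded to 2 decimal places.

0.52

NOT F = 1 − 0.48 = 0.52
NOT A = 1 − 0.92 = 0.08
NOT F OR NOT A = max(a, b) on (0.52, 0.08) = 0.52
NOT C = 1 − 0.17 = 0.83
A OR NOT C = max(a, b) on (0.92, 0.83) = 0.92
(A OR NOT C) AND C = min(a, b) on (0.92, 0.17) = 0.17
(NOT F OR NOT A) OR ((A OR NOT C) AND C) = max(a, b) on (0.52, 0.17) = 0.52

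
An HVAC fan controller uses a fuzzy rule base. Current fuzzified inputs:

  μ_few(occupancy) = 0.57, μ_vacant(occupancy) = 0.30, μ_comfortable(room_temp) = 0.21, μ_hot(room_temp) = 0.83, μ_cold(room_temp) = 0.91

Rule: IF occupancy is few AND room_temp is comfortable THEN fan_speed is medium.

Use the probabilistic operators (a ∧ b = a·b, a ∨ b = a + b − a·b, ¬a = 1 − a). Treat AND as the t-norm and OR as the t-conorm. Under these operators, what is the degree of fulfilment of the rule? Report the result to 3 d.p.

0.120

firing strength: few=0.57, comfortable=0.21; AND[a·b] → w = 0.1197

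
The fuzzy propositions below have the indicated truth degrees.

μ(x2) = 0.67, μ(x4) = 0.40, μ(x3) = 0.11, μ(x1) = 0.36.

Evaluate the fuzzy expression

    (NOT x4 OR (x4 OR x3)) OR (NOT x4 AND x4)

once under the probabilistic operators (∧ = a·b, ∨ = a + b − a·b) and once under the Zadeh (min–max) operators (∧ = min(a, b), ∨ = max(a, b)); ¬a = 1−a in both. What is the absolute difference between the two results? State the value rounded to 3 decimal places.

0.238

Under probabilistic:
  NOT x4 = 1 − 0.4000 = 0.6000
  x4 OR x3 = a + b − a·b on (0.4000, 0.1100) = 0.4660
  NOT x4 OR (x4 OR x3) = a + b − a·b on (0.6000, 0.4660) = 0.7864
  NOT x4 = 1 − 0.4000 = 0.6000
  NOT x4 AND x4 = a·b on (0.6000, 0.4000) = 0.2400
  (NOT x4 OR (x4 OR x3)) OR (NOT x4 AND x4) = a + b − a·b on (0.7864, 0.2400) = 0.8377
  → value = 0.8377
Under Zadeh (min–max):
  NOT x4 = 1 − 0.40 = 0.60
  x4 OR x3 = max(a, b) on (0.40, 0.11) = 0.40
  NOT x4 OR (x4 OR x3) = max(a, b) on (0.60, 0.40) = 0.60
  NOT x4 = 1 − 0.40 = 0.60
  NOT x4 AND x4 = min(a, b) on (0.60, 0.40) = 0.40
  (NOT x4 OR (x4 OR x3)) OR (NOT x4 AND x4) = max(a, b) on (0.60, 0.40) = 0.60
  → value = 0.6000
|0.8377 − 0.6000| = 0.238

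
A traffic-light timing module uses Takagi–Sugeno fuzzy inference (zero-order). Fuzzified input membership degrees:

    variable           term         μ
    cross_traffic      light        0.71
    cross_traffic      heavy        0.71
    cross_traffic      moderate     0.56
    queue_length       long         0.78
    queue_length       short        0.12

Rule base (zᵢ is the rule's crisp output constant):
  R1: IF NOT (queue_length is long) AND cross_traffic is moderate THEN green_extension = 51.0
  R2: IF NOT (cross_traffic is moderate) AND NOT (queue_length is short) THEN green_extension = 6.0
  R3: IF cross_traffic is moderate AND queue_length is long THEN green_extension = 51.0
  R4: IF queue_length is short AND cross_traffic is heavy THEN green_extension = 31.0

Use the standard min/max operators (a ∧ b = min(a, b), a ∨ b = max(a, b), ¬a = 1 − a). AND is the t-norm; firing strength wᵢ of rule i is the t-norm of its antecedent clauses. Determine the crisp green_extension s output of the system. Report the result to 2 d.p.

34.43

R1 (z=51.0): ¬long=1−0.78=0.22, moderate=0.56; AND[min(a, b)] → w = 0.22
R2 (z=6.0): ¬moderate=1−0.56=0.44, ¬short=1−0.12=0.88; AND[min(a, b)] → w = 0.44
R3 (z=51.0): moderate=0.56, long=0.78; AND[min(a, b)] → w = 0.56
R4 (z=31.0): short=0.12, heavy=0.71; AND[min(a, b)] → w = 0.12
Weighted average = (0.22·51.0 + 0.44·6.0 + 0.56·51.0 + 0.12·31.0) / (0.22 + 0.44 + 0.56 + 0.12)
  = 46.1400 / 1.3400 = 34.43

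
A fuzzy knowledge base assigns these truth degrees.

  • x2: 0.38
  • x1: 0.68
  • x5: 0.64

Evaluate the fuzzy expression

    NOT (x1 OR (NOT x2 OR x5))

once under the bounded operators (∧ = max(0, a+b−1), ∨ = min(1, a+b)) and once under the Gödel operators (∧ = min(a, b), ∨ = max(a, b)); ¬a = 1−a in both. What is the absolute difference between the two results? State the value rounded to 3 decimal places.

0.320

Under bounded:
  NOT x2 = 1 − 0.38 = 0.62
  NOT x2 OR x5 = min(1, a+b) on (0.62, 0.64) = 1.00
  x1 OR (NOT x2 OR x5) = min(1, a+b) on (0.68, 1.00) = 1.00
  NOT (x1 OR (NOT x2 OR x5)) = 1 − 1.00 = 0.00
  → value = 0.0000
Under Gödel:
  NOT x2 = 1 − 0.38 = 0.62
  NOT x2 OR x5 = max(a, b) on (0.62, 0.64) = 0.64
  x1 OR (NOT x2 OR x5) = max(a, b) on (0.68, 0.64) = 0.68
  NOT (x1 OR (NOT x2 OR x5)) = 1 − 0.68 = 0.32
  → value = 0.3200
|0.0000 − 0.3200| = 0.320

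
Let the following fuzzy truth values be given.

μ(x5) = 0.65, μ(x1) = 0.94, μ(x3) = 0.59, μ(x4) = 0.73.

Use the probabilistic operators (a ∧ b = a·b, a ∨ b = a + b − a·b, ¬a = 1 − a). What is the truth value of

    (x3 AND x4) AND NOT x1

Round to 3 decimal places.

0.026

x3 AND x4 = a·b on (0.5900, 0.7300) = 0.4307
NOT x1 = 1 − 0.9400 = 0.0600
(x3 AND x4) AND NOT x1 = a·b on (0.4307, 0.0600) = 0.0258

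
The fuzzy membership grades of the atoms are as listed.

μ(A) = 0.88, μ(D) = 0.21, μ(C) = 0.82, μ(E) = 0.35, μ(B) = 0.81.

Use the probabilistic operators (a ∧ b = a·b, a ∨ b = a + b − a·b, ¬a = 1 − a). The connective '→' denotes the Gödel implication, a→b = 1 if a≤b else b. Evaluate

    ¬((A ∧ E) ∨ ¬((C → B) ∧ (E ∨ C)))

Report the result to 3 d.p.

0.495

A ∧ E = a·b on (0.8800, 0.3500) = 0.3080
C → B  [Gödel: 1 if a≤b else b] with a=0.8200, b=0.8100 → 0.8100
E ∨ C = a + b − a·b on (0.3500, 0.8200) = 0.8830
(C → B) ∧ (E ∨ C) = a·b on (0.8100, 0.8830) = 0.7152
¬((C → B) ∧ (E ∨ C)) = 1 − 0.7152 = 0.2848
(A ∧ E) ∨ ¬((C → B) ∧ (E ∨ C)) = a + b − a·b on (0.3080, 0.2848) = 0.5051
¬((A ∧ E) ∨ ¬((C → B) ∧ (E ∨ C))) = 1 − 0.5051 = 0.4949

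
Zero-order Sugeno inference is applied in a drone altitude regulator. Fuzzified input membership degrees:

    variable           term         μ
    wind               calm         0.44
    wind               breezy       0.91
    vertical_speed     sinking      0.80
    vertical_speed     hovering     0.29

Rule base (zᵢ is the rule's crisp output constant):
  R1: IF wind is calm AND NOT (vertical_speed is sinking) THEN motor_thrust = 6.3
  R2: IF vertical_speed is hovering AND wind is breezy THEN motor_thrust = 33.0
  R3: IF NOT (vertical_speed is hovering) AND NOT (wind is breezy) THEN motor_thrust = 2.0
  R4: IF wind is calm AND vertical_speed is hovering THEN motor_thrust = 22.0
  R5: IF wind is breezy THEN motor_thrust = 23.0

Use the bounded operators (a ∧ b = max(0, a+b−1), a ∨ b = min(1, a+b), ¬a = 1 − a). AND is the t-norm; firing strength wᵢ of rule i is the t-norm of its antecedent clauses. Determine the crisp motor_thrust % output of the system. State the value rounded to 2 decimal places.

R1 (z=6.3): calm=0.44, ¬sinking=1−0.80=0.20; AND[max(0, a+b−1)] → w = 0.00
R2 (z=33.0): hovering=0.29, breezy=0.91; AND[max(0, a+b−1)] → w = 0.20
R3 (z=2.0): ¬hovering=1−0.29=0.71, ¬breezy=1−0.91=0.09; AND[max(0, a+b−1)] → w = 0.00
R4 (z=22.0): calm=0.44, hovering=0.29; AND[max(0, a+b−1)] → w = 0.00
R5 (z=23.0): breezy=0.91 → w = 0.91
Weighted average = (0.00·6.3 + 0.20·33.0 + 0.00·2.0 + 0.00·22.0 + 0.91·23.0) / (0.00 + 0.20 + 0.00 + 0.00 + 0.91)
  = 27.5300 / 1.1100 = 24.80

24.80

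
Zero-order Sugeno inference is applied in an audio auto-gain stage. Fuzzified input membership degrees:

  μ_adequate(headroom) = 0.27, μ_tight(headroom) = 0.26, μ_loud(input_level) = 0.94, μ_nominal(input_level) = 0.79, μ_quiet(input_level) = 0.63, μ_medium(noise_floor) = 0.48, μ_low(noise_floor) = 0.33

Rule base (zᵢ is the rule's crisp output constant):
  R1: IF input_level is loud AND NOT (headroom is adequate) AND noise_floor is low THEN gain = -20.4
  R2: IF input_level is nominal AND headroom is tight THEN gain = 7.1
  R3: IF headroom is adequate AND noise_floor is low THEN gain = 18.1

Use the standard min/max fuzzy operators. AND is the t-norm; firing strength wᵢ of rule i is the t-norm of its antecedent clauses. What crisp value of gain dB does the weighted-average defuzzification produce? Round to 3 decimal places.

0.001

R1 (z=-20.4): loud=0.94, ¬adequate=1−0.27=0.73, low=0.33; AND[min(a, b)] → w = 0.33
R2 (z=7.1): nominal=0.79, tight=0.26; AND[min(a, b)] → w = 0.26
R3 (z=18.1): adequate=0.27, low=0.33; AND[min(a, b)] → w = 0.27
Weighted average = (0.33·-20.4 + 0.26·7.1 + 0.27·18.1) / (0.33 + 0.26 + 0.27)
  = 0.0010 / 0.8600 = 0.001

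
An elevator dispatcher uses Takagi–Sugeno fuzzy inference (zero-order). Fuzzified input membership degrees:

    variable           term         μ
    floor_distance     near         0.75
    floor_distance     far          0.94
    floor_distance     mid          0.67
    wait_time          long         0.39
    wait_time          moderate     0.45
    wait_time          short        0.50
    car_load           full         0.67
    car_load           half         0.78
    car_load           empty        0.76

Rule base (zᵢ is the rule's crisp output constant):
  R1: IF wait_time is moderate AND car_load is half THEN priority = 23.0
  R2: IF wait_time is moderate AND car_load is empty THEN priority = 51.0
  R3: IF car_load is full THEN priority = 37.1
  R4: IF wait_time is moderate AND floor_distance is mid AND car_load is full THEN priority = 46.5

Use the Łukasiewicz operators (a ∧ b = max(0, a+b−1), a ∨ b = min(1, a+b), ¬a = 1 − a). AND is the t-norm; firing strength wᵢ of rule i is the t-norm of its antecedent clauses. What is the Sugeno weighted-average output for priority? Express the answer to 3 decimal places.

R1 (z=23.0): moderate=0.45, half=0.78; AND[max(0, a+b−1)] → w = 0.23
R2 (z=51.0): moderate=0.45, empty=0.76; AND[max(0, a+b−1)] → w = 0.21
R3 (z=37.1): full=0.67 → w = 0.67
R4 (z=46.5): moderate=0.45, mid=0.67, full=0.67; AND[max(0, a+b−1)] → w = 0.00
Weighted average = (0.23·23.0 + 0.21·51.0 + 0.67·37.1 + 0.00·46.5) / (0.23 + 0.21 + 0.67 + 0.00)
  = 40.8570 / 1.1100 = 36.808

36.808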